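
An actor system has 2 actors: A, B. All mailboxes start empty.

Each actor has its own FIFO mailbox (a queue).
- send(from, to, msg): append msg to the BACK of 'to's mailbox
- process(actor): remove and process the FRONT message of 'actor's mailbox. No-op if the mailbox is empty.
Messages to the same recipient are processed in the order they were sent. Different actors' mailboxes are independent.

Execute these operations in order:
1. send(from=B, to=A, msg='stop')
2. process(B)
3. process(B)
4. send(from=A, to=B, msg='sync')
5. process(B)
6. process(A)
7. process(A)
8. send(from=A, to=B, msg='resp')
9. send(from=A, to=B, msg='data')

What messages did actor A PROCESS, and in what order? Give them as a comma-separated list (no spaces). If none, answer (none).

After 1 (send(from=B, to=A, msg='stop')): A:[stop] B:[]
After 2 (process(B)): A:[stop] B:[]
After 3 (process(B)): A:[stop] B:[]
After 4 (send(from=A, to=B, msg='sync')): A:[stop] B:[sync]
After 5 (process(B)): A:[stop] B:[]
After 6 (process(A)): A:[] B:[]
After 7 (process(A)): A:[] B:[]
After 8 (send(from=A, to=B, msg='resp')): A:[] B:[resp]
After 9 (send(from=A, to=B, msg='data')): A:[] B:[resp,data]

Answer: stop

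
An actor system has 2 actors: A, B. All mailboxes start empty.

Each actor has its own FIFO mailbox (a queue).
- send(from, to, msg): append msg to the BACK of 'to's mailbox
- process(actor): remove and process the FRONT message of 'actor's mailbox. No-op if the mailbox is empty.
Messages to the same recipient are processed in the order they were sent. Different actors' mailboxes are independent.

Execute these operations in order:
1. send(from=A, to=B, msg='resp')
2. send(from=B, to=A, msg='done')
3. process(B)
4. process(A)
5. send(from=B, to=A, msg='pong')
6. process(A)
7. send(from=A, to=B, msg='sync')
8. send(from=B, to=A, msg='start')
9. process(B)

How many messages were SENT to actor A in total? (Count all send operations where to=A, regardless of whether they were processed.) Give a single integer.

Answer: 3

Derivation:
After 1 (send(from=A, to=B, msg='resp')): A:[] B:[resp]
After 2 (send(from=B, to=A, msg='done')): A:[done] B:[resp]
After 3 (process(B)): A:[done] B:[]
After 4 (process(A)): A:[] B:[]
After 5 (send(from=B, to=A, msg='pong')): A:[pong] B:[]
After 6 (process(A)): A:[] B:[]
After 7 (send(from=A, to=B, msg='sync')): A:[] B:[sync]
After 8 (send(from=B, to=A, msg='start')): A:[start] B:[sync]
After 9 (process(B)): A:[start] B:[]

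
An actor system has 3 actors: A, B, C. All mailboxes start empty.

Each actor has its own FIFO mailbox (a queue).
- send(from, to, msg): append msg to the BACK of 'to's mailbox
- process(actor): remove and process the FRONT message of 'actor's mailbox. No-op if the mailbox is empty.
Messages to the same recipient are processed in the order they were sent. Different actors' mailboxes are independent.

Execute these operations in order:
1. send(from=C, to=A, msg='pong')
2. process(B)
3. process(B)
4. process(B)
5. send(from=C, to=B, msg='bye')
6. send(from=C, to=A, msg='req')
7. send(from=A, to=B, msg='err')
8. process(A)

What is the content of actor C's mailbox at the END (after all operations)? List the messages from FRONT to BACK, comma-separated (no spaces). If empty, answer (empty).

Answer: (empty)

Derivation:
After 1 (send(from=C, to=A, msg='pong')): A:[pong] B:[] C:[]
After 2 (process(B)): A:[pong] B:[] C:[]
After 3 (process(B)): A:[pong] B:[] C:[]
After 4 (process(B)): A:[pong] B:[] C:[]
After 5 (send(from=C, to=B, msg='bye')): A:[pong] B:[bye] C:[]
After 6 (send(from=C, to=A, msg='req')): A:[pong,req] B:[bye] C:[]
After 7 (send(from=A, to=B, msg='err')): A:[pong,req] B:[bye,err] C:[]
After 8 (process(A)): A:[req] B:[bye,err] C:[]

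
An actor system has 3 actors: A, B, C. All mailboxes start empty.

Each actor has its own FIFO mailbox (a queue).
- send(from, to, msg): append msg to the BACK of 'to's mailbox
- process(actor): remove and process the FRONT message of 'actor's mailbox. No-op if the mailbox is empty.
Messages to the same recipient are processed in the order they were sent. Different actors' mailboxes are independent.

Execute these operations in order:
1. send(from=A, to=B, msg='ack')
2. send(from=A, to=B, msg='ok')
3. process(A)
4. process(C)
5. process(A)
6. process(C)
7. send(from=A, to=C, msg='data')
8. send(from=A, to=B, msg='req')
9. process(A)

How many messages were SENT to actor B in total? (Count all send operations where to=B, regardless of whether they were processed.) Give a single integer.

Answer: 3

Derivation:
After 1 (send(from=A, to=B, msg='ack')): A:[] B:[ack] C:[]
After 2 (send(from=A, to=B, msg='ok')): A:[] B:[ack,ok] C:[]
After 3 (process(A)): A:[] B:[ack,ok] C:[]
After 4 (process(C)): A:[] B:[ack,ok] C:[]
After 5 (process(A)): A:[] B:[ack,ok] C:[]
After 6 (process(C)): A:[] B:[ack,ok] C:[]
After 7 (send(from=A, to=C, msg='data')): A:[] B:[ack,ok] C:[data]
After 8 (send(from=A, to=B, msg='req')): A:[] B:[ack,ok,req] C:[data]
After 9 (process(A)): A:[] B:[ack,ok,req] C:[data]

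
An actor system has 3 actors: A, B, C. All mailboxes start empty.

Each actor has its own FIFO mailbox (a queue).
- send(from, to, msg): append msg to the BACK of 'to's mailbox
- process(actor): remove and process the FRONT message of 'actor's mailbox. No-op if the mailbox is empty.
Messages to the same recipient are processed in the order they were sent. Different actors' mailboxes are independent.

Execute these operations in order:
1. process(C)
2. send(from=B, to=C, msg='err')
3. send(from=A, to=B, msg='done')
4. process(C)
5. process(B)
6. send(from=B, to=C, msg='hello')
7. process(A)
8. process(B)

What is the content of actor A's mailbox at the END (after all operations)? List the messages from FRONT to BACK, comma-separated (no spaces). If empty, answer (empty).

Answer: (empty)

Derivation:
After 1 (process(C)): A:[] B:[] C:[]
After 2 (send(from=B, to=C, msg='err')): A:[] B:[] C:[err]
After 3 (send(from=A, to=B, msg='done')): A:[] B:[done] C:[err]
After 4 (process(C)): A:[] B:[done] C:[]
After 5 (process(B)): A:[] B:[] C:[]
After 6 (send(from=B, to=C, msg='hello')): A:[] B:[] C:[hello]
After 7 (process(A)): A:[] B:[] C:[hello]
After 8 (process(B)): A:[] B:[] C:[hello]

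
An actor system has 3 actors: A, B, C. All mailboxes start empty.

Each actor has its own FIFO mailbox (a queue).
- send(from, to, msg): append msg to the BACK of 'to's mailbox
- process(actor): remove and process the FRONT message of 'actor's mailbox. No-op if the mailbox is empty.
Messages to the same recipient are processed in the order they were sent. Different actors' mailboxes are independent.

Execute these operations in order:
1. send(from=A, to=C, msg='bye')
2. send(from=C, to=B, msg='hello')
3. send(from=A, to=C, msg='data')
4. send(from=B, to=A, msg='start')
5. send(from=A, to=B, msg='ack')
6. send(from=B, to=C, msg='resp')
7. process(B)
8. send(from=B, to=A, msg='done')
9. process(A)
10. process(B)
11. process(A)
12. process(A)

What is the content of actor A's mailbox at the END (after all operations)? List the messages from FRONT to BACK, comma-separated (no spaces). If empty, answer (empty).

After 1 (send(from=A, to=C, msg='bye')): A:[] B:[] C:[bye]
After 2 (send(from=C, to=B, msg='hello')): A:[] B:[hello] C:[bye]
After 3 (send(from=A, to=C, msg='data')): A:[] B:[hello] C:[bye,data]
After 4 (send(from=B, to=A, msg='start')): A:[start] B:[hello] C:[bye,data]
After 5 (send(from=A, to=B, msg='ack')): A:[start] B:[hello,ack] C:[bye,data]
After 6 (send(from=B, to=C, msg='resp')): A:[start] B:[hello,ack] C:[bye,data,resp]
After 7 (process(B)): A:[start] B:[ack] C:[bye,data,resp]
After 8 (send(from=B, to=A, msg='done')): A:[start,done] B:[ack] C:[bye,data,resp]
After 9 (process(A)): A:[done] B:[ack] C:[bye,data,resp]
After 10 (process(B)): A:[done] B:[] C:[bye,data,resp]
After 11 (process(A)): A:[] B:[] C:[bye,data,resp]
After 12 (process(A)): A:[] B:[] C:[bye,data,resp]

Answer: (empty)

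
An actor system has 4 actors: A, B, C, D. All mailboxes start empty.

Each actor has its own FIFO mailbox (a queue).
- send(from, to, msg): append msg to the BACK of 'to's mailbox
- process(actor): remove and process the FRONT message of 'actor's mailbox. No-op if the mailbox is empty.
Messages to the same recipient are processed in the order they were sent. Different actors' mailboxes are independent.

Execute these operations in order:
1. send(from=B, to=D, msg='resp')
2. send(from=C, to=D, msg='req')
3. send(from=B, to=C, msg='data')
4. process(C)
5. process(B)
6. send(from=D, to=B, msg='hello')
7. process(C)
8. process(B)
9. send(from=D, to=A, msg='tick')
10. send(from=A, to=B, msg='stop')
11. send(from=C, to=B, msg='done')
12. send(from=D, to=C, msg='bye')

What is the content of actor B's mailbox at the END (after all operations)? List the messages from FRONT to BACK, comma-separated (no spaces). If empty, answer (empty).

After 1 (send(from=B, to=D, msg='resp')): A:[] B:[] C:[] D:[resp]
After 2 (send(from=C, to=D, msg='req')): A:[] B:[] C:[] D:[resp,req]
After 3 (send(from=B, to=C, msg='data')): A:[] B:[] C:[data] D:[resp,req]
After 4 (process(C)): A:[] B:[] C:[] D:[resp,req]
After 5 (process(B)): A:[] B:[] C:[] D:[resp,req]
After 6 (send(from=D, to=B, msg='hello')): A:[] B:[hello] C:[] D:[resp,req]
After 7 (process(C)): A:[] B:[hello] C:[] D:[resp,req]
After 8 (process(B)): A:[] B:[] C:[] D:[resp,req]
After 9 (send(from=D, to=A, msg='tick')): A:[tick] B:[] C:[] D:[resp,req]
After 10 (send(from=A, to=B, msg='stop')): A:[tick] B:[stop] C:[] D:[resp,req]
After 11 (send(from=C, to=B, msg='done')): A:[tick] B:[stop,done] C:[] D:[resp,req]
After 12 (send(from=D, to=C, msg='bye')): A:[tick] B:[stop,done] C:[bye] D:[resp,req]

Answer: stop,done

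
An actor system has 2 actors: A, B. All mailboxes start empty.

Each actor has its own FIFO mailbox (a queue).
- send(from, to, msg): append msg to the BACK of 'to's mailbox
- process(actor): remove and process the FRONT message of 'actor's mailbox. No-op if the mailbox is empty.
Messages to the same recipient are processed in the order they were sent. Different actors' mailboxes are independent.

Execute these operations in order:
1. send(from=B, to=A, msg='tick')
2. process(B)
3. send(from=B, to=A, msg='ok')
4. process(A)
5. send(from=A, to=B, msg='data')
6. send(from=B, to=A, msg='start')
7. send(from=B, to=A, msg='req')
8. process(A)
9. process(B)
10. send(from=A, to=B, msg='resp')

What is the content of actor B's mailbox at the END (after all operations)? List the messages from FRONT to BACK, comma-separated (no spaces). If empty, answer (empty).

Answer: resp

Derivation:
After 1 (send(from=B, to=A, msg='tick')): A:[tick] B:[]
After 2 (process(B)): A:[tick] B:[]
After 3 (send(from=B, to=A, msg='ok')): A:[tick,ok] B:[]
After 4 (process(A)): A:[ok] B:[]
After 5 (send(from=A, to=B, msg='data')): A:[ok] B:[data]
After 6 (send(from=B, to=A, msg='start')): A:[ok,start] B:[data]
After 7 (send(from=B, to=A, msg='req')): A:[ok,start,req] B:[data]
After 8 (process(A)): A:[start,req] B:[data]
After 9 (process(B)): A:[start,req] B:[]
After 10 (send(from=A, to=B, msg='resp')): A:[start,req] B:[resp]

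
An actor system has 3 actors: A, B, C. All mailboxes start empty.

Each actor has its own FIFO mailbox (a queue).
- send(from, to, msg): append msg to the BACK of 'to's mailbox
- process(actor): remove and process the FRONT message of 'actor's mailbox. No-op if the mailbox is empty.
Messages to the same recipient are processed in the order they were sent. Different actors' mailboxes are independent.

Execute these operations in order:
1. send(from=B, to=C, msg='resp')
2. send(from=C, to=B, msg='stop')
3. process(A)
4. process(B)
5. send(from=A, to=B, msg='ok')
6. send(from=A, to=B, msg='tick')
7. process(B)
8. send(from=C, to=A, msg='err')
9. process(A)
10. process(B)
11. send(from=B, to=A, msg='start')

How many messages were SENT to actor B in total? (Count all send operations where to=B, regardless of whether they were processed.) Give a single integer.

After 1 (send(from=B, to=C, msg='resp')): A:[] B:[] C:[resp]
After 2 (send(from=C, to=B, msg='stop')): A:[] B:[stop] C:[resp]
After 3 (process(A)): A:[] B:[stop] C:[resp]
After 4 (process(B)): A:[] B:[] C:[resp]
After 5 (send(from=A, to=B, msg='ok')): A:[] B:[ok] C:[resp]
After 6 (send(from=A, to=B, msg='tick')): A:[] B:[ok,tick] C:[resp]
After 7 (process(B)): A:[] B:[tick] C:[resp]
After 8 (send(from=C, to=A, msg='err')): A:[err] B:[tick] C:[resp]
After 9 (process(A)): A:[] B:[tick] C:[resp]
After 10 (process(B)): A:[] B:[] C:[resp]
After 11 (send(from=B, to=A, msg='start')): A:[start] B:[] C:[resp]

Answer: 3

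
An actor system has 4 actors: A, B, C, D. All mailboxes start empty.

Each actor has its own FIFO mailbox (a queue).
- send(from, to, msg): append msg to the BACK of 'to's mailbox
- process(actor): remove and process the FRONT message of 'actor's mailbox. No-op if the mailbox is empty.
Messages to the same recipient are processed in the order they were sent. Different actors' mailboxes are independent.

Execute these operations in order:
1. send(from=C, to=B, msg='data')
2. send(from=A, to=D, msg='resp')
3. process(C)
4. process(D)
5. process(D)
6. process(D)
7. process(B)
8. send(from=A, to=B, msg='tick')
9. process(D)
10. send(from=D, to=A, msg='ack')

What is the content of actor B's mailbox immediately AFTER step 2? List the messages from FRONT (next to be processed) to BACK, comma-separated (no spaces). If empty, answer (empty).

After 1 (send(from=C, to=B, msg='data')): A:[] B:[data] C:[] D:[]
After 2 (send(from=A, to=D, msg='resp')): A:[] B:[data] C:[] D:[resp]

data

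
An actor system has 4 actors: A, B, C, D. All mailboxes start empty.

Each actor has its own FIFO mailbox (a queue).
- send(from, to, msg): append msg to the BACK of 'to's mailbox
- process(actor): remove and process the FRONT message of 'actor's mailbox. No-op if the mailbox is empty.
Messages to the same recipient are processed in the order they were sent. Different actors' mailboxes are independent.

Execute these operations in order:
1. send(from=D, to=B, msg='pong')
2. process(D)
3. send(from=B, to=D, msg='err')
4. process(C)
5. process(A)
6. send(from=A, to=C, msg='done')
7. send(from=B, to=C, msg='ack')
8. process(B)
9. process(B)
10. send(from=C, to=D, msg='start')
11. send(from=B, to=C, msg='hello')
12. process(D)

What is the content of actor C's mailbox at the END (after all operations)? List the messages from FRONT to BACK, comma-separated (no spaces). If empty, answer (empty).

After 1 (send(from=D, to=B, msg='pong')): A:[] B:[pong] C:[] D:[]
After 2 (process(D)): A:[] B:[pong] C:[] D:[]
After 3 (send(from=B, to=D, msg='err')): A:[] B:[pong] C:[] D:[err]
After 4 (process(C)): A:[] B:[pong] C:[] D:[err]
After 5 (process(A)): A:[] B:[pong] C:[] D:[err]
After 6 (send(from=A, to=C, msg='done')): A:[] B:[pong] C:[done] D:[err]
After 7 (send(from=B, to=C, msg='ack')): A:[] B:[pong] C:[done,ack] D:[err]
After 8 (process(B)): A:[] B:[] C:[done,ack] D:[err]
After 9 (process(B)): A:[] B:[] C:[done,ack] D:[err]
After 10 (send(from=C, to=D, msg='start')): A:[] B:[] C:[done,ack] D:[err,start]
After 11 (send(from=B, to=C, msg='hello')): A:[] B:[] C:[done,ack,hello] D:[err,start]
After 12 (process(D)): A:[] B:[] C:[done,ack,hello] D:[start]

Answer: done,ack,hello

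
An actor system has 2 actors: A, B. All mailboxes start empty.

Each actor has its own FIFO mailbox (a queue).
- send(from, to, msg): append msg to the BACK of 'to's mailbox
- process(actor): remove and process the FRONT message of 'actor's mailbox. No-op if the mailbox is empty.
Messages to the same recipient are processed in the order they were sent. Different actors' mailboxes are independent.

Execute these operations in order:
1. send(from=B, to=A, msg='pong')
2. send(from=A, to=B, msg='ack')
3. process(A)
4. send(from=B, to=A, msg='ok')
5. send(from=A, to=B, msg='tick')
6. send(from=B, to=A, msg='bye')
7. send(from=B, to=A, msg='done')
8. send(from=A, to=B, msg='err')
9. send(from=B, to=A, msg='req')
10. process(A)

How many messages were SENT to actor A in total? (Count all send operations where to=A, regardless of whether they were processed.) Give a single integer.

After 1 (send(from=B, to=A, msg='pong')): A:[pong] B:[]
After 2 (send(from=A, to=B, msg='ack')): A:[pong] B:[ack]
After 3 (process(A)): A:[] B:[ack]
After 4 (send(from=B, to=A, msg='ok')): A:[ok] B:[ack]
After 5 (send(from=A, to=B, msg='tick')): A:[ok] B:[ack,tick]
After 6 (send(from=B, to=A, msg='bye')): A:[ok,bye] B:[ack,tick]
After 7 (send(from=B, to=A, msg='done')): A:[ok,bye,done] B:[ack,tick]
After 8 (send(from=A, to=B, msg='err')): A:[ok,bye,done] B:[ack,tick,err]
After 9 (send(from=B, to=A, msg='req')): A:[ok,bye,done,req] B:[ack,tick,err]
After 10 (process(A)): A:[bye,done,req] B:[ack,tick,err]

Answer: 5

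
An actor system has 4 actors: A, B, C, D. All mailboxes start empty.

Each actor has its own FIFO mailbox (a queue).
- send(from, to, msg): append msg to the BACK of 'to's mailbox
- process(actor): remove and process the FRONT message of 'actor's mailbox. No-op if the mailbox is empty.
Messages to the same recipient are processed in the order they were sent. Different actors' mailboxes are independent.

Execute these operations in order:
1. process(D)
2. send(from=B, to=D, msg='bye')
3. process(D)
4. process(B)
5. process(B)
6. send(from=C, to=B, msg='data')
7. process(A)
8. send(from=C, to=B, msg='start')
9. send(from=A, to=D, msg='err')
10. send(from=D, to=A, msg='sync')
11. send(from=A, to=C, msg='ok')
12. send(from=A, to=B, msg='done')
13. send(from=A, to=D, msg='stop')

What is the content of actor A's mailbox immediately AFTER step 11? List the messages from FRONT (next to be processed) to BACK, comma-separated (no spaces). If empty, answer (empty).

After 1 (process(D)): A:[] B:[] C:[] D:[]
After 2 (send(from=B, to=D, msg='bye')): A:[] B:[] C:[] D:[bye]
After 3 (process(D)): A:[] B:[] C:[] D:[]
After 4 (process(B)): A:[] B:[] C:[] D:[]
After 5 (process(B)): A:[] B:[] C:[] D:[]
After 6 (send(from=C, to=B, msg='data')): A:[] B:[data] C:[] D:[]
After 7 (process(A)): A:[] B:[data] C:[] D:[]
After 8 (send(from=C, to=B, msg='start')): A:[] B:[data,start] C:[] D:[]
After 9 (send(from=A, to=D, msg='err')): A:[] B:[data,start] C:[] D:[err]
After 10 (send(from=D, to=A, msg='sync')): A:[sync] B:[data,start] C:[] D:[err]
After 11 (send(from=A, to=C, msg='ok')): A:[sync] B:[data,start] C:[ok] D:[err]

sync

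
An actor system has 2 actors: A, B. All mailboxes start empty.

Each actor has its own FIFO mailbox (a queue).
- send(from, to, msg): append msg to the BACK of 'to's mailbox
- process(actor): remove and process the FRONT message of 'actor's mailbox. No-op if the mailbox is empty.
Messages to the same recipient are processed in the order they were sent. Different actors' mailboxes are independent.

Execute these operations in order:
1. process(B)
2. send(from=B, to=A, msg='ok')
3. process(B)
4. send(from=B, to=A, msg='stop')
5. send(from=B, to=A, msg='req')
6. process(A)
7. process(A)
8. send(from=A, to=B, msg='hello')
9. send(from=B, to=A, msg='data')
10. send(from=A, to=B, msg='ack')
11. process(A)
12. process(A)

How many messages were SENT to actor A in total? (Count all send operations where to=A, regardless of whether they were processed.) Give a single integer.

Answer: 4

Derivation:
After 1 (process(B)): A:[] B:[]
After 2 (send(from=B, to=A, msg='ok')): A:[ok] B:[]
After 3 (process(B)): A:[ok] B:[]
After 4 (send(from=B, to=A, msg='stop')): A:[ok,stop] B:[]
After 5 (send(from=B, to=A, msg='req')): A:[ok,stop,req] B:[]
After 6 (process(A)): A:[stop,req] B:[]
After 7 (process(A)): A:[req] B:[]
After 8 (send(from=A, to=B, msg='hello')): A:[req] B:[hello]
After 9 (send(from=B, to=A, msg='data')): A:[req,data] B:[hello]
After 10 (send(from=A, to=B, msg='ack')): A:[req,data] B:[hello,ack]
After 11 (process(A)): A:[data] B:[hello,ack]
After 12 (process(A)): A:[] B:[hello,ack]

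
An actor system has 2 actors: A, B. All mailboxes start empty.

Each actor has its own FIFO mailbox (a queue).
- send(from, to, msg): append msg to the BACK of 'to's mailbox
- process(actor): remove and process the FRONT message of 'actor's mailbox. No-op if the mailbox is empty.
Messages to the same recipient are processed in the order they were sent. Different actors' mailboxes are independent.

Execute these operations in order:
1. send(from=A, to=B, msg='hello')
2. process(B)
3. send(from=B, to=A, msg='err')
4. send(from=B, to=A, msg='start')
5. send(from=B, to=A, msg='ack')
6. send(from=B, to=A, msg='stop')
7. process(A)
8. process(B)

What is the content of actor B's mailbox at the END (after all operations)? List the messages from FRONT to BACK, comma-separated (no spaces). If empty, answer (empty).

Answer: (empty)

Derivation:
After 1 (send(from=A, to=B, msg='hello')): A:[] B:[hello]
After 2 (process(B)): A:[] B:[]
After 3 (send(from=B, to=A, msg='err')): A:[err] B:[]
After 4 (send(from=B, to=A, msg='start')): A:[err,start] B:[]
After 5 (send(from=B, to=A, msg='ack')): A:[err,start,ack] B:[]
After 6 (send(from=B, to=A, msg='stop')): A:[err,start,ack,stop] B:[]
After 7 (process(A)): A:[start,ack,stop] B:[]
After 8 (process(B)): A:[start,ack,stop] B:[]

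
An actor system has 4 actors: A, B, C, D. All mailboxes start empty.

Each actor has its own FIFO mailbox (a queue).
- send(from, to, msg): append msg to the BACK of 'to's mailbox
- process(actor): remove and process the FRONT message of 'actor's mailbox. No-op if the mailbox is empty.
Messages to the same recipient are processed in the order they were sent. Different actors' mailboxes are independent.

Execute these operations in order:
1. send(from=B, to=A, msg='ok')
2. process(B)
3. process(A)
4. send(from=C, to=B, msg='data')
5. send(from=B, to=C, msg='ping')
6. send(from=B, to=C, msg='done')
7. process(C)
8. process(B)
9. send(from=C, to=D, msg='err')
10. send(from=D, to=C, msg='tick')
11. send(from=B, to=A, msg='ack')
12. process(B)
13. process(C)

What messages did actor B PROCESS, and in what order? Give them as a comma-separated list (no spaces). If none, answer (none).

Answer: data

Derivation:
After 1 (send(from=B, to=A, msg='ok')): A:[ok] B:[] C:[] D:[]
After 2 (process(B)): A:[ok] B:[] C:[] D:[]
After 3 (process(A)): A:[] B:[] C:[] D:[]
After 4 (send(from=C, to=B, msg='data')): A:[] B:[data] C:[] D:[]
After 5 (send(from=B, to=C, msg='ping')): A:[] B:[data] C:[ping] D:[]
After 6 (send(from=B, to=C, msg='done')): A:[] B:[data] C:[ping,done] D:[]
After 7 (process(C)): A:[] B:[data] C:[done] D:[]
After 8 (process(B)): A:[] B:[] C:[done] D:[]
After 9 (send(from=C, to=D, msg='err')): A:[] B:[] C:[done] D:[err]
After 10 (send(from=D, to=C, msg='tick')): A:[] B:[] C:[done,tick] D:[err]
After 11 (send(from=B, to=A, msg='ack')): A:[ack] B:[] C:[done,tick] D:[err]
After 12 (process(B)): A:[ack] B:[] C:[done,tick] D:[err]
After 13 (process(C)): A:[ack] B:[] C:[tick] D:[err]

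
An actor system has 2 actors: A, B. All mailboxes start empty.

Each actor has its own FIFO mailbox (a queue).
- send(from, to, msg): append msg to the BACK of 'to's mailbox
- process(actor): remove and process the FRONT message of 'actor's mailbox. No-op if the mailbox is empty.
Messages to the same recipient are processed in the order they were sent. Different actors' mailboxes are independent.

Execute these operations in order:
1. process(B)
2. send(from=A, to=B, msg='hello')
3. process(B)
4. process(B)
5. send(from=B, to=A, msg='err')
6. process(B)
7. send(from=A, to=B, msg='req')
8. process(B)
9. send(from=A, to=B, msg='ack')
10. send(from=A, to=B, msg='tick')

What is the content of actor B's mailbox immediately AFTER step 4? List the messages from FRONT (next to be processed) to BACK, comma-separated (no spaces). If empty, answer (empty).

After 1 (process(B)): A:[] B:[]
After 2 (send(from=A, to=B, msg='hello')): A:[] B:[hello]
After 3 (process(B)): A:[] B:[]
After 4 (process(B)): A:[] B:[]

(empty)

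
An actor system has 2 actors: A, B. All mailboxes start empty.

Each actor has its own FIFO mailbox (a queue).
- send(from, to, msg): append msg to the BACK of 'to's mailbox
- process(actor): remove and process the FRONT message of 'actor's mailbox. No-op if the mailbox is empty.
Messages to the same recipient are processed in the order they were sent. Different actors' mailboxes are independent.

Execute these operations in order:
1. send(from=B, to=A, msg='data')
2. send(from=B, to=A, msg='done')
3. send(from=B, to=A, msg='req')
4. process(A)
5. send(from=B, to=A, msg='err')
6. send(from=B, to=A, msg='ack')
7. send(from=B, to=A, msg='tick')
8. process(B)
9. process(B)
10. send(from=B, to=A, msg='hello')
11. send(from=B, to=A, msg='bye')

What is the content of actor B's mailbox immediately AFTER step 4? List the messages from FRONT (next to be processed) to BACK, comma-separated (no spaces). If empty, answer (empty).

After 1 (send(from=B, to=A, msg='data')): A:[data] B:[]
After 2 (send(from=B, to=A, msg='done')): A:[data,done] B:[]
After 3 (send(from=B, to=A, msg='req')): A:[data,done,req] B:[]
After 4 (process(A)): A:[done,req] B:[]

(empty)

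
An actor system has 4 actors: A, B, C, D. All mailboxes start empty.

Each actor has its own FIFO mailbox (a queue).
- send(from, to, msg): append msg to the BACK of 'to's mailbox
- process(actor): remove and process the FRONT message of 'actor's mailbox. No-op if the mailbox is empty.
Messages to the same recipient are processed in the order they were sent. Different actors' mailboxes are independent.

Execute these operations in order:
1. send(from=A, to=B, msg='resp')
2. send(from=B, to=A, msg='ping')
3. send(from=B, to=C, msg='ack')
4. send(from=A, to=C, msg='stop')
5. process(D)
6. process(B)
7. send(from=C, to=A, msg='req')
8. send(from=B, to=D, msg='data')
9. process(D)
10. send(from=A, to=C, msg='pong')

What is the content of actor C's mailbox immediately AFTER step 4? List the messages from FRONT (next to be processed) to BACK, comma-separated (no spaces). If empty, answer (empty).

After 1 (send(from=A, to=B, msg='resp')): A:[] B:[resp] C:[] D:[]
After 2 (send(from=B, to=A, msg='ping')): A:[ping] B:[resp] C:[] D:[]
After 3 (send(from=B, to=C, msg='ack')): A:[ping] B:[resp] C:[ack] D:[]
After 4 (send(from=A, to=C, msg='stop')): A:[ping] B:[resp] C:[ack,stop] D:[]

ack,stop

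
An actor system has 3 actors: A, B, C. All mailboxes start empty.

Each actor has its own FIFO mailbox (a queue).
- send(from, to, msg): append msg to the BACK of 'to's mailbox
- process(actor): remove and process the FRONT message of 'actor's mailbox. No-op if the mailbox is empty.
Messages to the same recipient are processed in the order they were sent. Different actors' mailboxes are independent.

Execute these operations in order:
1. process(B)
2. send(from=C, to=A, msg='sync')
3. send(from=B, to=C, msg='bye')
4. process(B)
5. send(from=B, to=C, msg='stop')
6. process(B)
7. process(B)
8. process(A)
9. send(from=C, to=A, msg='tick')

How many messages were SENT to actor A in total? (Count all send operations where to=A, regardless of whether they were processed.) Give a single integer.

Answer: 2

Derivation:
After 1 (process(B)): A:[] B:[] C:[]
After 2 (send(from=C, to=A, msg='sync')): A:[sync] B:[] C:[]
After 3 (send(from=B, to=C, msg='bye')): A:[sync] B:[] C:[bye]
After 4 (process(B)): A:[sync] B:[] C:[bye]
After 5 (send(from=B, to=C, msg='stop')): A:[sync] B:[] C:[bye,stop]
After 6 (process(B)): A:[sync] B:[] C:[bye,stop]
After 7 (process(B)): A:[sync] B:[] C:[bye,stop]
After 8 (process(A)): A:[] B:[] C:[bye,stop]
After 9 (send(from=C, to=A, msg='tick')): A:[tick] B:[] C:[bye,stop]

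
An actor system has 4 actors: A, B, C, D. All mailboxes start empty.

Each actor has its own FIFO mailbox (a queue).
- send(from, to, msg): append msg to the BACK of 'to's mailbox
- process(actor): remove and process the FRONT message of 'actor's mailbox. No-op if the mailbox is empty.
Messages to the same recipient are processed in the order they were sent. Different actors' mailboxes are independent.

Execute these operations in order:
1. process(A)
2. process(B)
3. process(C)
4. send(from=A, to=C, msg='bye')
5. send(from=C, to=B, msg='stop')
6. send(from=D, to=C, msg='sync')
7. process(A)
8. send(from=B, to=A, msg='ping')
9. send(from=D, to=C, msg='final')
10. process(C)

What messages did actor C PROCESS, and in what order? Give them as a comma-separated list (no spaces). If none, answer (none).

After 1 (process(A)): A:[] B:[] C:[] D:[]
After 2 (process(B)): A:[] B:[] C:[] D:[]
After 3 (process(C)): A:[] B:[] C:[] D:[]
After 4 (send(from=A, to=C, msg='bye')): A:[] B:[] C:[bye] D:[]
After 5 (send(from=C, to=B, msg='stop')): A:[] B:[stop] C:[bye] D:[]
After 6 (send(from=D, to=C, msg='sync')): A:[] B:[stop] C:[bye,sync] D:[]
After 7 (process(A)): A:[] B:[stop] C:[bye,sync] D:[]
After 8 (send(from=B, to=A, msg='ping')): A:[ping] B:[stop] C:[bye,sync] D:[]
After 9 (send(from=D, to=C, msg='final')): A:[ping] B:[stop] C:[bye,sync,final] D:[]
After 10 (process(C)): A:[ping] B:[stop] C:[sync,final] D:[]

Answer: bye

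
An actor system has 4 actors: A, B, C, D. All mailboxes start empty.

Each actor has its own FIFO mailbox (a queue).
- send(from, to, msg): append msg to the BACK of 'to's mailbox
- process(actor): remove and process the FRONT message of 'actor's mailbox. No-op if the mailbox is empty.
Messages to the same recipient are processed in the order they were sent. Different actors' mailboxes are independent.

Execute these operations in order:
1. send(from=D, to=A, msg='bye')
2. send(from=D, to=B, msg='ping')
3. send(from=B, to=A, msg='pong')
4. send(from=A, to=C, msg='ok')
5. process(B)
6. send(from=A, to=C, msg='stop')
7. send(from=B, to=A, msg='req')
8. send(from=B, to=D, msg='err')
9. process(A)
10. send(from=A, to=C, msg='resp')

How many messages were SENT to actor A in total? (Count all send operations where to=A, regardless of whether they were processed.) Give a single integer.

Answer: 3

Derivation:
After 1 (send(from=D, to=A, msg='bye')): A:[bye] B:[] C:[] D:[]
After 2 (send(from=D, to=B, msg='ping')): A:[bye] B:[ping] C:[] D:[]
After 3 (send(from=B, to=A, msg='pong')): A:[bye,pong] B:[ping] C:[] D:[]
After 4 (send(from=A, to=C, msg='ok')): A:[bye,pong] B:[ping] C:[ok] D:[]
After 5 (process(B)): A:[bye,pong] B:[] C:[ok] D:[]
After 6 (send(from=A, to=C, msg='stop')): A:[bye,pong] B:[] C:[ok,stop] D:[]
After 7 (send(from=B, to=A, msg='req')): A:[bye,pong,req] B:[] C:[ok,stop] D:[]
After 8 (send(from=B, to=D, msg='err')): A:[bye,pong,req] B:[] C:[ok,stop] D:[err]
After 9 (process(A)): A:[pong,req] B:[] C:[ok,stop] D:[err]
After 10 (send(from=A, to=C, msg='resp')): A:[pong,req] B:[] C:[ok,stop,resp] D:[err]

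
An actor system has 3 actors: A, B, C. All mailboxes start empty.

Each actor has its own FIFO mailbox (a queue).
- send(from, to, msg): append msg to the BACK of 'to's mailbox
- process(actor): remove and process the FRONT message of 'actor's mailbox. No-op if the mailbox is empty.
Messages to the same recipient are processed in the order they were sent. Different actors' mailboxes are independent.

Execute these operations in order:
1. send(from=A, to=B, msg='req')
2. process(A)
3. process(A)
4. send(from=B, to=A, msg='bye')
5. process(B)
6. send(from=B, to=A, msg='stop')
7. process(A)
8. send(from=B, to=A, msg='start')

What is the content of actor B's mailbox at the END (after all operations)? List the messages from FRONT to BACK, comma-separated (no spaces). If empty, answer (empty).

Answer: (empty)

Derivation:
After 1 (send(from=A, to=B, msg='req')): A:[] B:[req] C:[]
After 2 (process(A)): A:[] B:[req] C:[]
After 3 (process(A)): A:[] B:[req] C:[]
After 4 (send(from=B, to=A, msg='bye')): A:[bye] B:[req] C:[]
After 5 (process(B)): A:[bye] B:[] C:[]
After 6 (send(from=B, to=A, msg='stop')): A:[bye,stop] B:[] C:[]
After 7 (process(A)): A:[stop] B:[] C:[]
After 8 (send(from=B, to=A, msg='start')): A:[stop,start] B:[] C:[]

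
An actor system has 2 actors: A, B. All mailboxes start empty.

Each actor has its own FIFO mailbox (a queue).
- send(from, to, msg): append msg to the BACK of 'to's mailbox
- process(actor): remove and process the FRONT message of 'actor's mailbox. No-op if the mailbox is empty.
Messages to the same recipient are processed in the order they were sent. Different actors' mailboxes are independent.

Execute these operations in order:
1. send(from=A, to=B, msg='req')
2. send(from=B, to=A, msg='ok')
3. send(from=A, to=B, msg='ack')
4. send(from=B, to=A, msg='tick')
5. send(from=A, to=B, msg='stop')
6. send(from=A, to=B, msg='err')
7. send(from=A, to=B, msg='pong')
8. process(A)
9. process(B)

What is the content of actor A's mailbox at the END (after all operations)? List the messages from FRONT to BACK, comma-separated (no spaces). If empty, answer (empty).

After 1 (send(from=A, to=B, msg='req')): A:[] B:[req]
After 2 (send(from=B, to=A, msg='ok')): A:[ok] B:[req]
After 3 (send(from=A, to=B, msg='ack')): A:[ok] B:[req,ack]
After 4 (send(from=B, to=A, msg='tick')): A:[ok,tick] B:[req,ack]
After 5 (send(from=A, to=B, msg='stop')): A:[ok,tick] B:[req,ack,stop]
After 6 (send(from=A, to=B, msg='err')): A:[ok,tick] B:[req,ack,stop,err]
After 7 (send(from=A, to=B, msg='pong')): A:[ok,tick] B:[req,ack,stop,err,pong]
After 8 (process(A)): A:[tick] B:[req,ack,stop,err,pong]
After 9 (process(B)): A:[tick] B:[ack,stop,err,pong]

Answer: tick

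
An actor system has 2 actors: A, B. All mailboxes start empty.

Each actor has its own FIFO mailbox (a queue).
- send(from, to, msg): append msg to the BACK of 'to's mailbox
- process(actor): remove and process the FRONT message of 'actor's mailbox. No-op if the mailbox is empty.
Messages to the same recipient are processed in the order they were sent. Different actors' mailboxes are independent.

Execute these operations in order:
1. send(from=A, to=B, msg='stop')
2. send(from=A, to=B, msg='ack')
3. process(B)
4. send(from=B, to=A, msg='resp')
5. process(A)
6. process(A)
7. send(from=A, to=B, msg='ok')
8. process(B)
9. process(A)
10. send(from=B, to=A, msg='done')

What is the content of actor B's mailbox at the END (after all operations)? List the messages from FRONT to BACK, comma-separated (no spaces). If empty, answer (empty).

Answer: ok

Derivation:
After 1 (send(from=A, to=B, msg='stop')): A:[] B:[stop]
After 2 (send(from=A, to=B, msg='ack')): A:[] B:[stop,ack]
After 3 (process(B)): A:[] B:[ack]
After 4 (send(from=B, to=A, msg='resp')): A:[resp] B:[ack]
After 5 (process(A)): A:[] B:[ack]
After 6 (process(A)): A:[] B:[ack]
After 7 (send(from=A, to=B, msg='ok')): A:[] B:[ack,ok]
After 8 (process(B)): A:[] B:[ok]
After 9 (process(A)): A:[] B:[ok]
After 10 (send(from=B, to=A, msg='done')): A:[done] B:[ok]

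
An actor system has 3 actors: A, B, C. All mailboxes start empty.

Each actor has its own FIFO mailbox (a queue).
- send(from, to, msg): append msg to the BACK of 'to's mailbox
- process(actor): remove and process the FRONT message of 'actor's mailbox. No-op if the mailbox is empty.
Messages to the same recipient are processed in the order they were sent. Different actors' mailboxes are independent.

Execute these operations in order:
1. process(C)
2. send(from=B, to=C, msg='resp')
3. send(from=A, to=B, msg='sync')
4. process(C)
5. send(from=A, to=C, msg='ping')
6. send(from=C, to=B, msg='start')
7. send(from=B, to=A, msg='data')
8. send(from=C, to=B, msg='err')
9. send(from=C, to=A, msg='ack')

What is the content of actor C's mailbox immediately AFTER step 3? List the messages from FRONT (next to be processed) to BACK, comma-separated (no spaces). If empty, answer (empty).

After 1 (process(C)): A:[] B:[] C:[]
After 2 (send(from=B, to=C, msg='resp')): A:[] B:[] C:[resp]
After 3 (send(from=A, to=B, msg='sync')): A:[] B:[sync] C:[resp]

resp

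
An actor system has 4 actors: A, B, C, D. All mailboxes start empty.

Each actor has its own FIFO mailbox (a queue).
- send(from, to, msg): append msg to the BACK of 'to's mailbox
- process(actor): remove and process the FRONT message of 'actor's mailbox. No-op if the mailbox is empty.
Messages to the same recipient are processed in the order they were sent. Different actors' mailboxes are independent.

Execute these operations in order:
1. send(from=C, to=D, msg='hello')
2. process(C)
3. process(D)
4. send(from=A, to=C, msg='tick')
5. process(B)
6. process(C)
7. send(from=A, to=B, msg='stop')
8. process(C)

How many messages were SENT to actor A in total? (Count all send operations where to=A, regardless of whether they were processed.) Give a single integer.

Answer: 0

Derivation:
After 1 (send(from=C, to=D, msg='hello')): A:[] B:[] C:[] D:[hello]
After 2 (process(C)): A:[] B:[] C:[] D:[hello]
After 3 (process(D)): A:[] B:[] C:[] D:[]
After 4 (send(from=A, to=C, msg='tick')): A:[] B:[] C:[tick] D:[]
After 5 (process(B)): A:[] B:[] C:[tick] D:[]
After 6 (process(C)): A:[] B:[] C:[] D:[]
After 7 (send(from=A, to=B, msg='stop')): A:[] B:[stop] C:[] D:[]
After 8 (process(C)): A:[] B:[stop] C:[] D:[]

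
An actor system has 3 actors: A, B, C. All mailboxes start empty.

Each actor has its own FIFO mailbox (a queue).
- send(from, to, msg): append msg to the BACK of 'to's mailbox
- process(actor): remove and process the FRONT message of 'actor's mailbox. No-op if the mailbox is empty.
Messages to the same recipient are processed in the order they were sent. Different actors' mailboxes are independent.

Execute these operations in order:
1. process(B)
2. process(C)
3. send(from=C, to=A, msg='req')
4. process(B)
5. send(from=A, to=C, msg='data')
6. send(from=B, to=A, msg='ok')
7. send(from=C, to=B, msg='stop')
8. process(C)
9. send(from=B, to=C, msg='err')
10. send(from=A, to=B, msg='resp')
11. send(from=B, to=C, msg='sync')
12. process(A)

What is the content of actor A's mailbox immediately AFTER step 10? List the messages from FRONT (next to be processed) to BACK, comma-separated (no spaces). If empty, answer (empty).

After 1 (process(B)): A:[] B:[] C:[]
After 2 (process(C)): A:[] B:[] C:[]
After 3 (send(from=C, to=A, msg='req')): A:[req] B:[] C:[]
After 4 (process(B)): A:[req] B:[] C:[]
After 5 (send(from=A, to=C, msg='data')): A:[req] B:[] C:[data]
After 6 (send(from=B, to=A, msg='ok')): A:[req,ok] B:[] C:[data]
After 7 (send(from=C, to=B, msg='stop')): A:[req,ok] B:[stop] C:[data]
After 8 (process(C)): A:[req,ok] B:[stop] C:[]
After 9 (send(from=B, to=C, msg='err')): A:[req,ok] B:[stop] C:[err]
After 10 (send(from=A, to=B, msg='resp')): A:[req,ok] B:[stop,resp] C:[err]

req,ok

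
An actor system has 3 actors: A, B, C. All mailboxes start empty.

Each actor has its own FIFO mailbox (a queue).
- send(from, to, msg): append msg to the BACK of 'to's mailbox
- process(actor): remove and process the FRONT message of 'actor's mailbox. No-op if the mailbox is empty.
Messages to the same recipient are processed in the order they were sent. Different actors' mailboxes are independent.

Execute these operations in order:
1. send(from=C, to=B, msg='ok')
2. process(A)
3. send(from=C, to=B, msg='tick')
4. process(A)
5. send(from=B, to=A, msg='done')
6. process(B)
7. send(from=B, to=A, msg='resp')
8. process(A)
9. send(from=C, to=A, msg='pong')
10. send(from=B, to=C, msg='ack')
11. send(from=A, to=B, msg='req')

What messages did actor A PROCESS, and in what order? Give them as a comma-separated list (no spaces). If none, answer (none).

Answer: done

Derivation:
After 1 (send(from=C, to=B, msg='ok')): A:[] B:[ok] C:[]
After 2 (process(A)): A:[] B:[ok] C:[]
After 3 (send(from=C, to=B, msg='tick')): A:[] B:[ok,tick] C:[]
After 4 (process(A)): A:[] B:[ok,tick] C:[]
After 5 (send(from=B, to=A, msg='done')): A:[done] B:[ok,tick] C:[]
After 6 (process(B)): A:[done] B:[tick] C:[]
After 7 (send(from=B, to=A, msg='resp')): A:[done,resp] B:[tick] C:[]
After 8 (process(A)): A:[resp] B:[tick] C:[]
After 9 (send(from=C, to=A, msg='pong')): A:[resp,pong] B:[tick] C:[]
After 10 (send(from=B, to=C, msg='ack')): A:[resp,pong] B:[tick] C:[ack]
After 11 (send(from=A, to=B, msg='req')): A:[resp,pong] B:[tick,req] C:[ack]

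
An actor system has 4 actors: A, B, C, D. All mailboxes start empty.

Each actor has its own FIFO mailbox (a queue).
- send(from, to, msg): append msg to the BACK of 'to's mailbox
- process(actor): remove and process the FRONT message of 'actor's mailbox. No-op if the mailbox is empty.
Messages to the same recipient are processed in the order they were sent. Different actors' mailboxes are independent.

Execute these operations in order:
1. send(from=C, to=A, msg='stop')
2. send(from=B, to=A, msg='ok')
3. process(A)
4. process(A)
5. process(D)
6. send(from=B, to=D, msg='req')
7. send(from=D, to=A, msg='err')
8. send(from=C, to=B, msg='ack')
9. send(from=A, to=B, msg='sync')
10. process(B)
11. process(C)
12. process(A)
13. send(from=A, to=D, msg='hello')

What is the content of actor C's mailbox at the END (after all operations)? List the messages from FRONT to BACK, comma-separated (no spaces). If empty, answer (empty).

After 1 (send(from=C, to=A, msg='stop')): A:[stop] B:[] C:[] D:[]
After 2 (send(from=B, to=A, msg='ok')): A:[stop,ok] B:[] C:[] D:[]
After 3 (process(A)): A:[ok] B:[] C:[] D:[]
After 4 (process(A)): A:[] B:[] C:[] D:[]
After 5 (process(D)): A:[] B:[] C:[] D:[]
After 6 (send(from=B, to=D, msg='req')): A:[] B:[] C:[] D:[req]
After 7 (send(from=D, to=A, msg='err')): A:[err] B:[] C:[] D:[req]
After 8 (send(from=C, to=B, msg='ack')): A:[err] B:[ack] C:[] D:[req]
After 9 (send(from=A, to=B, msg='sync')): A:[err] B:[ack,sync] C:[] D:[req]
After 10 (process(B)): A:[err] B:[sync] C:[] D:[req]
After 11 (process(C)): A:[err] B:[sync] C:[] D:[req]
After 12 (process(A)): A:[] B:[sync] C:[] D:[req]
After 13 (send(from=A, to=D, msg='hello')): A:[] B:[sync] C:[] D:[req,hello]

Answer: (empty)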